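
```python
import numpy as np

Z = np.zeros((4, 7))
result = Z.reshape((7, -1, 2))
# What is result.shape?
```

(7, 2, 2)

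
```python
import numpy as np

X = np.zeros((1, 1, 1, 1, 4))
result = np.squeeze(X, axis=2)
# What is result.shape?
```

(1, 1, 1, 4)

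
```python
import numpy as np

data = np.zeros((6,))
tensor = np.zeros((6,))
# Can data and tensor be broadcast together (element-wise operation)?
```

Yes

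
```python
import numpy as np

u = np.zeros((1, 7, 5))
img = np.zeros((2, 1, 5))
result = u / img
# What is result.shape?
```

(2, 7, 5)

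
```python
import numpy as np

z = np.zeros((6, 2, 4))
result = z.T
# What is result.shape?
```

(4, 2, 6)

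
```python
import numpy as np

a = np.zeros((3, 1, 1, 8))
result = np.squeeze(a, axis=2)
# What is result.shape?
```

(3, 1, 8)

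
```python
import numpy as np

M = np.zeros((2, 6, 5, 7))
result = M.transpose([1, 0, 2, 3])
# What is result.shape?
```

(6, 2, 5, 7)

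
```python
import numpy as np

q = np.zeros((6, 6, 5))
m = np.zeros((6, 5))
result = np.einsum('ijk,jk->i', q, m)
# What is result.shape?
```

(6,)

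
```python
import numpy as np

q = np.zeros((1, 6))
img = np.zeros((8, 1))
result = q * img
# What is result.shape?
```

(8, 6)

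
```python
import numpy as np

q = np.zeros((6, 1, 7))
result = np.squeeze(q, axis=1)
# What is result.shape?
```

(6, 7)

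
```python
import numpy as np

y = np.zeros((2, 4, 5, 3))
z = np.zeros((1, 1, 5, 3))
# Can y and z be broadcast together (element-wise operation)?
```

Yes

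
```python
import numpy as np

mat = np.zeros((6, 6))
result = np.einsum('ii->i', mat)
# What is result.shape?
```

(6,)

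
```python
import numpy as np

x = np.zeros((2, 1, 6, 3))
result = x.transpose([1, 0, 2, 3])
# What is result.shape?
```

(1, 2, 6, 3)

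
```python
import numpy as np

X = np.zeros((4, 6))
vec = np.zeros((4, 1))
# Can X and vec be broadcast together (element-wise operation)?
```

Yes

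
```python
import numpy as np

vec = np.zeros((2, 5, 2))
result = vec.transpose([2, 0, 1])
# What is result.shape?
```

(2, 2, 5)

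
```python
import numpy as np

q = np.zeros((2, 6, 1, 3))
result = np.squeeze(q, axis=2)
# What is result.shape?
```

(2, 6, 3)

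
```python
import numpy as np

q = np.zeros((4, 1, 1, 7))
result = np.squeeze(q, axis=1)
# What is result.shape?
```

(4, 1, 7)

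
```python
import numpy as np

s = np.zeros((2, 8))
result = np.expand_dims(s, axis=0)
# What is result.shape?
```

(1, 2, 8)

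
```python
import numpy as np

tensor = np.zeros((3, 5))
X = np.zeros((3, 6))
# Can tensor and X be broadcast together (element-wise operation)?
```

No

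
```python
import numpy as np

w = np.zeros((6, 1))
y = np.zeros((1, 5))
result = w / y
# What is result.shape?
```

(6, 5)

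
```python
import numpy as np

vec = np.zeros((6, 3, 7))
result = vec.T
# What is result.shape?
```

(7, 3, 6)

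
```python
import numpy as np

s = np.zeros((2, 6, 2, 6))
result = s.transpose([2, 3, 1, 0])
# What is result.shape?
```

(2, 6, 6, 2)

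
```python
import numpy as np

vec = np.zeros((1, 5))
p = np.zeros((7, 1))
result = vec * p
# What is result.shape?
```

(7, 5)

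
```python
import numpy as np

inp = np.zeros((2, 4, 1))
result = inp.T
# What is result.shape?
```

(1, 4, 2)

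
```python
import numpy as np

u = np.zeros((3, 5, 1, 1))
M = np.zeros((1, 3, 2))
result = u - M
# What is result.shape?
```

(3, 5, 3, 2)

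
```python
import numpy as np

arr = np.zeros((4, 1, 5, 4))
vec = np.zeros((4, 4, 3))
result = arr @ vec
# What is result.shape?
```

(4, 4, 5, 3)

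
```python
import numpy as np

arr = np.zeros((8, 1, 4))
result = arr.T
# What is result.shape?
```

(4, 1, 8)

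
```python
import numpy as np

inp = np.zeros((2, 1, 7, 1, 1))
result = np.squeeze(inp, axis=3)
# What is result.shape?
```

(2, 1, 7, 1)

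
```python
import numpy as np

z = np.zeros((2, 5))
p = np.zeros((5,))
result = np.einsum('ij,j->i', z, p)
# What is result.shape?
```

(2,)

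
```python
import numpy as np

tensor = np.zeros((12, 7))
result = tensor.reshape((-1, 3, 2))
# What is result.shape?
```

(14, 3, 2)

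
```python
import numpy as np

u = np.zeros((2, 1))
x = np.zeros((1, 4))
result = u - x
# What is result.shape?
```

(2, 4)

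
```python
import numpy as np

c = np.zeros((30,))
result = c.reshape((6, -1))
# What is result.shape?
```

(6, 5)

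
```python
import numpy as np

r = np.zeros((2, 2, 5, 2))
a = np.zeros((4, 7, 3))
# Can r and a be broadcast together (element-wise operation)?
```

No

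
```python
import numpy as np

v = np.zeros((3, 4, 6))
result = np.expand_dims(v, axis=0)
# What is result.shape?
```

(1, 3, 4, 6)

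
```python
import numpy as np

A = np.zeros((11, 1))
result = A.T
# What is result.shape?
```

(1, 11)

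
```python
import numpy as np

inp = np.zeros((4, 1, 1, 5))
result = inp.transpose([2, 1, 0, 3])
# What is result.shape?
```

(1, 1, 4, 5)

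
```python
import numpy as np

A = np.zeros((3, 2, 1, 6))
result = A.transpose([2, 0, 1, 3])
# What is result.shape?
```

(1, 3, 2, 6)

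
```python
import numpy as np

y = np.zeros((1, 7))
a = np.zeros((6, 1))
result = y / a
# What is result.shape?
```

(6, 7)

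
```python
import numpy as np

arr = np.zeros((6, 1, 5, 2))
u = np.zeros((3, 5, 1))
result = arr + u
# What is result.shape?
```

(6, 3, 5, 2)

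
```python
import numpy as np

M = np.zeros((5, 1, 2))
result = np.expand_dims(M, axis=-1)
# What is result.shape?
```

(5, 1, 2, 1)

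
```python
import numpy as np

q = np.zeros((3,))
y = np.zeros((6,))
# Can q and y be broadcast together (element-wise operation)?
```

No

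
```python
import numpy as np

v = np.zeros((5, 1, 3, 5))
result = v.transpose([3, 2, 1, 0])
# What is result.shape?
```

(5, 3, 1, 5)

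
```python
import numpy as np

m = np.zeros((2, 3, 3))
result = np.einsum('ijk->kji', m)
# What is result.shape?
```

(3, 3, 2)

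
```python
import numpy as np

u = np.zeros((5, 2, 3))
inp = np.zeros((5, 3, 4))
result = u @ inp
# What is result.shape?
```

(5, 2, 4)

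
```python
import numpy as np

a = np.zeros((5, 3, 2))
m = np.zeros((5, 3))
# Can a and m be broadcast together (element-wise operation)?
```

No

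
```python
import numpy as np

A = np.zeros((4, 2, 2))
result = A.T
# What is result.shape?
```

(2, 2, 4)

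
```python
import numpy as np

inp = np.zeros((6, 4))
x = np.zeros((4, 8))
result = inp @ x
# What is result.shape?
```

(6, 8)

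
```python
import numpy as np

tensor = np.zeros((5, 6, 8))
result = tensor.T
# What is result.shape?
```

(8, 6, 5)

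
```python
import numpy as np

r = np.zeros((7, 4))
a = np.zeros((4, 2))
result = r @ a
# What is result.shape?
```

(7, 2)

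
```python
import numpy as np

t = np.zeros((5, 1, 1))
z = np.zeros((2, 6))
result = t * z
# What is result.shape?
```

(5, 2, 6)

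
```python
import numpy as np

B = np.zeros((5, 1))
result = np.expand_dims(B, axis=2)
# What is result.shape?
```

(5, 1, 1)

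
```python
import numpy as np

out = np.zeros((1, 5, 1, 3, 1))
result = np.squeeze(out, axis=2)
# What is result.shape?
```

(1, 5, 3, 1)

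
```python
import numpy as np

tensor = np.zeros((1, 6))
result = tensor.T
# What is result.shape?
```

(6, 1)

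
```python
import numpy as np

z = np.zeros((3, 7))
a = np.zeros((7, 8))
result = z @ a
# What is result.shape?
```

(3, 8)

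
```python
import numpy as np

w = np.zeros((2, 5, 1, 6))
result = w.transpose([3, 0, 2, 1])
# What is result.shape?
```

(6, 2, 1, 5)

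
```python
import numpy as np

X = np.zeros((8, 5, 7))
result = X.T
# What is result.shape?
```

(7, 5, 8)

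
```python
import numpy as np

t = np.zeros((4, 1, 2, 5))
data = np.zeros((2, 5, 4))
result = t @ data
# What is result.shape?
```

(4, 2, 2, 4)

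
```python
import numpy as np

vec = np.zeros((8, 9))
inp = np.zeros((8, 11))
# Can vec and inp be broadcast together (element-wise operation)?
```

No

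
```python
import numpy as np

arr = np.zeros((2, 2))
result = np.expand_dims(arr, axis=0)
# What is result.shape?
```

(1, 2, 2)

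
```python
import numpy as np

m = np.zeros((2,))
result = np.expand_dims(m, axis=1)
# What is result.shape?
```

(2, 1)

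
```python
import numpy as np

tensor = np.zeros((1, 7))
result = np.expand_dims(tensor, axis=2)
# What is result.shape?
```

(1, 7, 1)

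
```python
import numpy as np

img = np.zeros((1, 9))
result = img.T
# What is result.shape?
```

(9, 1)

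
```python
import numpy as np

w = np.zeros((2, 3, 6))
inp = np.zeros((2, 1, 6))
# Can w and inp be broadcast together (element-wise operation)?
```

Yes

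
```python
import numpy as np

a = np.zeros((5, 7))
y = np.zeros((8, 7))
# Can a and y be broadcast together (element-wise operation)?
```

No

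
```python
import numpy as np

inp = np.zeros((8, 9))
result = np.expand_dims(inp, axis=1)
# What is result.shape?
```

(8, 1, 9)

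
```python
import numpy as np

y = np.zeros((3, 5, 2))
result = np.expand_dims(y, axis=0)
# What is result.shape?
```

(1, 3, 5, 2)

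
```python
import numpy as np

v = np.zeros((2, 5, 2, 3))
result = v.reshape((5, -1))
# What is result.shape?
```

(5, 12)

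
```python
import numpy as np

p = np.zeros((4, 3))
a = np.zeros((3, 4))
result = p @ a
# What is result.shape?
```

(4, 4)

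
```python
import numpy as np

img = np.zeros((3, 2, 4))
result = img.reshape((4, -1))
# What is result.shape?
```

(4, 6)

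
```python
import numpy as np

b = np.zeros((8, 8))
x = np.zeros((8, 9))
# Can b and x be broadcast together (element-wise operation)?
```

No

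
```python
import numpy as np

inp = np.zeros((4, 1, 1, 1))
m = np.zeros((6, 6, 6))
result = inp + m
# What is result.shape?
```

(4, 6, 6, 6)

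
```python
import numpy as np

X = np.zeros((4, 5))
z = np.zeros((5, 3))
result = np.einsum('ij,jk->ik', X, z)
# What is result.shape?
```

(4, 3)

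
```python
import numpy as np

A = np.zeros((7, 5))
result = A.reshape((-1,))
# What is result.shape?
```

(35,)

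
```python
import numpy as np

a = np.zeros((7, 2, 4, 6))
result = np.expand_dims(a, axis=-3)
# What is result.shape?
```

(7, 2, 1, 4, 6)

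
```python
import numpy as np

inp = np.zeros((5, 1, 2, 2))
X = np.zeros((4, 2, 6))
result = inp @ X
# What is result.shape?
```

(5, 4, 2, 6)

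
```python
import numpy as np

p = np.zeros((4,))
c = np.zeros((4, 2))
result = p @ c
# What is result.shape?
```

(2,)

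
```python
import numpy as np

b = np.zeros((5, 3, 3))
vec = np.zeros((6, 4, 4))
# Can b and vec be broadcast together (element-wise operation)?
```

No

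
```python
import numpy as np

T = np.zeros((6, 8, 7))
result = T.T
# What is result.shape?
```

(7, 8, 6)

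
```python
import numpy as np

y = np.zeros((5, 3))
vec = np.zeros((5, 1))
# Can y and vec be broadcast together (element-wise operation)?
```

Yes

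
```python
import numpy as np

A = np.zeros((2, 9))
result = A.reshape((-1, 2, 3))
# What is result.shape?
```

(3, 2, 3)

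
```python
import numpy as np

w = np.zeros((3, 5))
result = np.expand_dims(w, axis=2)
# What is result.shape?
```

(3, 5, 1)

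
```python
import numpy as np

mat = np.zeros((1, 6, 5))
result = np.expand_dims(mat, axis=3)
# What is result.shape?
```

(1, 6, 5, 1)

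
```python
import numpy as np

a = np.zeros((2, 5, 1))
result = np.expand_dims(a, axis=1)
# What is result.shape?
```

(2, 1, 5, 1)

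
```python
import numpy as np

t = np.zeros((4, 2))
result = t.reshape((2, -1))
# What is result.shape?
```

(2, 4)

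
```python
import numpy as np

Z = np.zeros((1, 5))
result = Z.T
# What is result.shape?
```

(5, 1)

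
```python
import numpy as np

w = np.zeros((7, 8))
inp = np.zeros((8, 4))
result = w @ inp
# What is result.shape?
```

(7, 4)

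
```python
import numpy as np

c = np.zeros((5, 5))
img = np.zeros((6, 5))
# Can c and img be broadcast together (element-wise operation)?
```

No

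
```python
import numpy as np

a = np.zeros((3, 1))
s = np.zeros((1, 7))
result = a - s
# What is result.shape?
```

(3, 7)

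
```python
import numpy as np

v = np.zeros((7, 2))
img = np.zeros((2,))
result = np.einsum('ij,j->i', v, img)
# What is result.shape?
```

(7,)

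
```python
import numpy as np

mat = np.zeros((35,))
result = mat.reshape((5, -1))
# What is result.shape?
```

(5, 7)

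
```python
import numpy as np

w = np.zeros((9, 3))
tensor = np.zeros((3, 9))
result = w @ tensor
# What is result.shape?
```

(9, 9)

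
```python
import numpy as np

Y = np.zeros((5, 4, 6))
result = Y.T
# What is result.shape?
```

(6, 4, 5)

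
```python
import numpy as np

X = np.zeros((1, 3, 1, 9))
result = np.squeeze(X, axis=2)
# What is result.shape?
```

(1, 3, 9)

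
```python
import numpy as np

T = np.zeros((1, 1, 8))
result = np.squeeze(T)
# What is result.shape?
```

(8,)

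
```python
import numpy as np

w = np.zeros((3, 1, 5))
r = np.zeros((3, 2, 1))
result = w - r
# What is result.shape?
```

(3, 2, 5)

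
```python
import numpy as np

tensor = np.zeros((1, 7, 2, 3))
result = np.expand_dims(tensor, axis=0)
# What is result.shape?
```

(1, 1, 7, 2, 3)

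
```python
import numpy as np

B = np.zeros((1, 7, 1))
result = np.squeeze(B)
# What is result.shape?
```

(7,)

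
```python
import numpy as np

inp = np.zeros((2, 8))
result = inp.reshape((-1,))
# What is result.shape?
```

(16,)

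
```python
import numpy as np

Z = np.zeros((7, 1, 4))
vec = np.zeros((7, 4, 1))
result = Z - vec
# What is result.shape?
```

(7, 4, 4)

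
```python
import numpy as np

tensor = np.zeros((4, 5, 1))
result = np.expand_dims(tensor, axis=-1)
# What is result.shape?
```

(4, 5, 1, 1)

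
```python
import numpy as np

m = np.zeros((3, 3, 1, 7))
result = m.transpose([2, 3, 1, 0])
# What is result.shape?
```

(1, 7, 3, 3)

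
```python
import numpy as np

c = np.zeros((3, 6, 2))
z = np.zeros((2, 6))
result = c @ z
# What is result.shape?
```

(3, 6, 6)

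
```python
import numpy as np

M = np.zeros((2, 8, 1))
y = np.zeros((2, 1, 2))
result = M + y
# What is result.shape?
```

(2, 8, 2)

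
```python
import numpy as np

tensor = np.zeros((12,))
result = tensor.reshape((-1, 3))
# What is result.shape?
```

(4, 3)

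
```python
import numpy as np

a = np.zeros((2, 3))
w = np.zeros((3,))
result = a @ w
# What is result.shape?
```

(2,)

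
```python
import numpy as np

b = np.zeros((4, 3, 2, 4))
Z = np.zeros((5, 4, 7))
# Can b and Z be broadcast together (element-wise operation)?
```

No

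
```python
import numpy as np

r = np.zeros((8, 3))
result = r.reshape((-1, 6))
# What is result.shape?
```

(4, 6)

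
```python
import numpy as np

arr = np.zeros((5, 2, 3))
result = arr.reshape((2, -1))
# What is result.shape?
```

(2, 15)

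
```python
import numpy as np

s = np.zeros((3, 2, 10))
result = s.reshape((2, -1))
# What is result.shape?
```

(2, 30)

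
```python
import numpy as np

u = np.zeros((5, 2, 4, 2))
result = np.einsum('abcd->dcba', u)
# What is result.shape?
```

(2, 4, 2, 5)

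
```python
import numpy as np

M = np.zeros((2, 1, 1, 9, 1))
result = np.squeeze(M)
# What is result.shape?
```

(2, 9)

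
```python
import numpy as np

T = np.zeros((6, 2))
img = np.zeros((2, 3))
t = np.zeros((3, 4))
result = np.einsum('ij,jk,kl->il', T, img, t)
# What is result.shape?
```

(6, 4)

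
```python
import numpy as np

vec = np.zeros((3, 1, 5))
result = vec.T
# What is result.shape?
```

(5, 1, 3)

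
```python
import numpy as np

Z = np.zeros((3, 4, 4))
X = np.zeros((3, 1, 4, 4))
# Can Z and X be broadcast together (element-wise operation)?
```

Yes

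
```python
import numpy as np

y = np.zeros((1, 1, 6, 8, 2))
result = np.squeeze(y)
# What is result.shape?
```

(6, 8, 2)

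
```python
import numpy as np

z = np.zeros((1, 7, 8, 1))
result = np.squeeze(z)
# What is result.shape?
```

(7, 8)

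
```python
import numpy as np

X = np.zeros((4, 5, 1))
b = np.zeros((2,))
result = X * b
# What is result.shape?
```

(4, 5, 2)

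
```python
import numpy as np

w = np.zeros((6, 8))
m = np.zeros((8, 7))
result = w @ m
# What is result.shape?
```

(6, 7)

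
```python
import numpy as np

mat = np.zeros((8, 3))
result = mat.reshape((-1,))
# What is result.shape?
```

(24,)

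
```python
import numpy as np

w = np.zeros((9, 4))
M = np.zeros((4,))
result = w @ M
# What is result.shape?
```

(9,)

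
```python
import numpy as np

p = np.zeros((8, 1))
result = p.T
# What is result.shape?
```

(1, 8)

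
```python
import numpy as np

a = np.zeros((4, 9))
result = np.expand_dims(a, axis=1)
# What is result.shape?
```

(4, 1, 9)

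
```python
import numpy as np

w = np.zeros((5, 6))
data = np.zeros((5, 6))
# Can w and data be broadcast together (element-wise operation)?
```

Yes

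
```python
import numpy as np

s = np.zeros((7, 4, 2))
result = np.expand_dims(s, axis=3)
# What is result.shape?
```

(7, 4, 2, 1)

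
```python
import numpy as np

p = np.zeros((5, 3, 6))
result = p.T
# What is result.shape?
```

(6, 3, 5)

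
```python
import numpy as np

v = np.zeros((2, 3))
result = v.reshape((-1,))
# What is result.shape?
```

(6,)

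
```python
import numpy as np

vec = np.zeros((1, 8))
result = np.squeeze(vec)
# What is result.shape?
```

(8,)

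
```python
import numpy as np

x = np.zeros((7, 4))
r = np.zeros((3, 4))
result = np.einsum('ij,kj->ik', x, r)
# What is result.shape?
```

(7, 3)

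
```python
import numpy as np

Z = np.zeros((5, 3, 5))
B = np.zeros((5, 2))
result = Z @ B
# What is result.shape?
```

(5, 3, 2)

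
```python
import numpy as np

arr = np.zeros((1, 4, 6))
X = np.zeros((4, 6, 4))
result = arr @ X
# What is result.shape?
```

(4, 4, 4)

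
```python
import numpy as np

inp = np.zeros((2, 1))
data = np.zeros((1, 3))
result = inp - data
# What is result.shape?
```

(2, 3)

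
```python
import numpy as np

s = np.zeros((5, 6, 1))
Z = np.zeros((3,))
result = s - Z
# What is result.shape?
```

(5, 6, 3)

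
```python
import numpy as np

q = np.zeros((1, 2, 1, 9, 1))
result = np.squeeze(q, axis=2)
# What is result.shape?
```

(1, 2, 9, 1)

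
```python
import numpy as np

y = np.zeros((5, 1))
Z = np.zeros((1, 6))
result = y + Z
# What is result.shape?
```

(5, 6)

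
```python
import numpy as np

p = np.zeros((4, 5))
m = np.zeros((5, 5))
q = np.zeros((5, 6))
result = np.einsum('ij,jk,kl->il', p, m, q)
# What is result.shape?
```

(4, 6)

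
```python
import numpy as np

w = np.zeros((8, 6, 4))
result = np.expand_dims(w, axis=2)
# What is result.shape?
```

(8, 6, 1, 4)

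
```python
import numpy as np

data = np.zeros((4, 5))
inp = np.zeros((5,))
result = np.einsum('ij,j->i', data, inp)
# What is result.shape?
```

(4,)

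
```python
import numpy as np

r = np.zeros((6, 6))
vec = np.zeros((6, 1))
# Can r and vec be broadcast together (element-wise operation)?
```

Yes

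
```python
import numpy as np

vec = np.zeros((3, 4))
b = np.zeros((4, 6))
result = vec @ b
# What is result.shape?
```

(3, 6)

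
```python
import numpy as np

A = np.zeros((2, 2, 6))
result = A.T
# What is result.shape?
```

(6, 2, 2)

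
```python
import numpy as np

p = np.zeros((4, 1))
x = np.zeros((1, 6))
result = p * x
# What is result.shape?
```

(4, 6)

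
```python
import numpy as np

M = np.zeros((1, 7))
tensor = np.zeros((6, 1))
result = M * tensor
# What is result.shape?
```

(6, 7)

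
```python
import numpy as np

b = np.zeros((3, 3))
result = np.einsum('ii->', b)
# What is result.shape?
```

()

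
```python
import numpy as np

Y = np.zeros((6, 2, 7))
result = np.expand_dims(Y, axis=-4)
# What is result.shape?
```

(1, 6, 2, 7)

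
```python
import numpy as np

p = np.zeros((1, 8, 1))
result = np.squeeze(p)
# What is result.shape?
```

(8,)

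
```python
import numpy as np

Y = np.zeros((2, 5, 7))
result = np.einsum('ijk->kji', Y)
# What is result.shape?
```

(7, 5, 2)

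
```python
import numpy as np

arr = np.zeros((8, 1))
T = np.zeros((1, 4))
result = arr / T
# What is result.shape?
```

(8, 4)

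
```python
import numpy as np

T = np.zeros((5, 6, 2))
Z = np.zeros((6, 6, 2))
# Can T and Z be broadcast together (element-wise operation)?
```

No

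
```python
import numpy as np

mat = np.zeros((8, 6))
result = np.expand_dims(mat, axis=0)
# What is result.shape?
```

(1, 8, 6)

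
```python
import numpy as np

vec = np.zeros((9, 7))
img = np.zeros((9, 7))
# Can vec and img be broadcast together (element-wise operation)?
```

Yes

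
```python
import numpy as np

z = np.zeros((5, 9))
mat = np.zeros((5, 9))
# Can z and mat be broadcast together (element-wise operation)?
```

Yes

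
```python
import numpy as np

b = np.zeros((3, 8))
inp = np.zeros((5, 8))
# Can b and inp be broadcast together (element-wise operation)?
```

No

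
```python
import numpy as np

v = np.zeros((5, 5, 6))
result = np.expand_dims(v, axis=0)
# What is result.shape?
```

(1, 5, 5, 6)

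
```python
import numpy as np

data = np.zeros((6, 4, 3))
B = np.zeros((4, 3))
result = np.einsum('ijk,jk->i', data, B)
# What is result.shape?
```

(6,)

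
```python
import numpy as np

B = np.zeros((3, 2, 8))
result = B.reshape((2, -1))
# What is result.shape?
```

(2, 24)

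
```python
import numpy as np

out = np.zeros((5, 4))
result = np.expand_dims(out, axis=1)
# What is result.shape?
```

(5, 1, 4)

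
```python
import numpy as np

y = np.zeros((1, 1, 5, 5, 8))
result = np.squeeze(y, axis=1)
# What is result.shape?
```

(1, 5, 5, 8)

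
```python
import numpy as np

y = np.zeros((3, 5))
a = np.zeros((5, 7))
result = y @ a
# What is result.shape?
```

(3, 7)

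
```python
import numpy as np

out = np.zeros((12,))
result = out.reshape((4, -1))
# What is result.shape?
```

(4, 3)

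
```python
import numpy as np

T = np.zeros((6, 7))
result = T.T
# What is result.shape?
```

(7, 6)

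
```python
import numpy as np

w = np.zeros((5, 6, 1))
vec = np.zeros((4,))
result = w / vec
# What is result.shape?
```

(5, 6, 4)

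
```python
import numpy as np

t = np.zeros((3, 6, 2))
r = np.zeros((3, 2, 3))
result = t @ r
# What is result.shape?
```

(3, 6, 3)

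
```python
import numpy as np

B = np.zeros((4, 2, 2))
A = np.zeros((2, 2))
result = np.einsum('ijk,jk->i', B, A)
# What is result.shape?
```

(4,)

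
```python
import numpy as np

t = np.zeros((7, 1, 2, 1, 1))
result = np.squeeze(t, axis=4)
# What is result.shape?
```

(7, 1, 2, 1)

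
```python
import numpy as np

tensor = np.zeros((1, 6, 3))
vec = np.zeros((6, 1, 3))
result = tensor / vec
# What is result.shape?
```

(6, 6, 3)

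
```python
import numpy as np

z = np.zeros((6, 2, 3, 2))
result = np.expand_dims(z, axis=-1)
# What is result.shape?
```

(6, 2, 3, 2, 1)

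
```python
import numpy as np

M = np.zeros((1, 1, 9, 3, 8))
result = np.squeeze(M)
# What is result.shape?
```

(9, 3, 8)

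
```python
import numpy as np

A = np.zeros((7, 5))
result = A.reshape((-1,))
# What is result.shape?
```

(35,)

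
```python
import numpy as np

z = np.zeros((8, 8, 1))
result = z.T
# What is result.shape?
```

(1, 8, 8)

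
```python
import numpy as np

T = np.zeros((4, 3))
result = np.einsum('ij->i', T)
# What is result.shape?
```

(4,)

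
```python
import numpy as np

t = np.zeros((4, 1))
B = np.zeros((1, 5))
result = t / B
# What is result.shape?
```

(4, 5)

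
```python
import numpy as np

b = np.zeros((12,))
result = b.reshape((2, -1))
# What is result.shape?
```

(2, 6)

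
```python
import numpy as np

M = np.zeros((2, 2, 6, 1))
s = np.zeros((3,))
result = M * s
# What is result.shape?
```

(2, 2, 6, 3)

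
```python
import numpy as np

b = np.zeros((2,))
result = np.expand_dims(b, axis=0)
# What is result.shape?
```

(1, 2)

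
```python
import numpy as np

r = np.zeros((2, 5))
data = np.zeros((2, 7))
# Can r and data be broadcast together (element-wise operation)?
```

No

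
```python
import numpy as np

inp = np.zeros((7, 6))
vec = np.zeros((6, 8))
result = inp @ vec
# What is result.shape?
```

(7, 8)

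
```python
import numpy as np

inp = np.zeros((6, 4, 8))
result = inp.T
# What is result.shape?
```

(8, 4, 6)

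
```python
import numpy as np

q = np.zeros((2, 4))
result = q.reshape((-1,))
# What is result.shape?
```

(8,)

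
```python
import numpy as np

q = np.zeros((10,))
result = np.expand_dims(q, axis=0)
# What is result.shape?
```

(1, 10)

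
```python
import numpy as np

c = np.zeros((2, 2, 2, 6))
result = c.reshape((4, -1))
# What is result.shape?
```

(4, 12)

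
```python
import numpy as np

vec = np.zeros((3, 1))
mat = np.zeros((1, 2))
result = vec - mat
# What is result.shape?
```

(3, 2)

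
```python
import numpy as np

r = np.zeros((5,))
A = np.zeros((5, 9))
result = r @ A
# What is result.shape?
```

(9,)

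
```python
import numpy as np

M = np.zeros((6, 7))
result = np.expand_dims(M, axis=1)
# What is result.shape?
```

(6, 1, 7)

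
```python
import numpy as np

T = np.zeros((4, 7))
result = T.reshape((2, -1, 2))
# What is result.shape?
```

(2, 7, 2)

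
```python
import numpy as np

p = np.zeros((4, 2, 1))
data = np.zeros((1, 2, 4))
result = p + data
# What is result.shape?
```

(4, 2, 4)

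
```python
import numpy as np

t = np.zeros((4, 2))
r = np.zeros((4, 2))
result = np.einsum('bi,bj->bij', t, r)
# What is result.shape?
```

(4, 2, 2)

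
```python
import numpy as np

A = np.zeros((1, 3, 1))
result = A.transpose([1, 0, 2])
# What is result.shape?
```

(3, 1, 1)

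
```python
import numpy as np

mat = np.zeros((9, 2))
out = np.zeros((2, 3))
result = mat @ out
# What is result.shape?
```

(9, 3)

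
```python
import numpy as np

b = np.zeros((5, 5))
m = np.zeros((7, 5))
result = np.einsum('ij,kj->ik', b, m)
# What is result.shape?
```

(5, 7)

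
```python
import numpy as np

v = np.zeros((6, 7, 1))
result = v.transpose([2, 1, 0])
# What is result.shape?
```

(1, 7, 6)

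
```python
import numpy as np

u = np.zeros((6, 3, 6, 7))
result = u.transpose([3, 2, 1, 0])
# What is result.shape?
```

(7, 6, 3, 6)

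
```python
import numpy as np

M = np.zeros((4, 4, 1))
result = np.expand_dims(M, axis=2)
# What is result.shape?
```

(4, 4, 1, 1)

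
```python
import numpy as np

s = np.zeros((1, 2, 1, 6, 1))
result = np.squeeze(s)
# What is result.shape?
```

(2, 6)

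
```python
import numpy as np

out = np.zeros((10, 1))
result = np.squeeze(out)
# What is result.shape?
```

(10,)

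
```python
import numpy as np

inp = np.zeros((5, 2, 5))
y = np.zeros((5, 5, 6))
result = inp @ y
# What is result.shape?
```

(5, 2, 6)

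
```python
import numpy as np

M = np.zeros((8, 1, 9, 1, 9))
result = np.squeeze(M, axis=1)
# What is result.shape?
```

(8, 9, 1, 9)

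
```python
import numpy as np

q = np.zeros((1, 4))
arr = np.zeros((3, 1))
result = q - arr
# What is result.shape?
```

(3, 4)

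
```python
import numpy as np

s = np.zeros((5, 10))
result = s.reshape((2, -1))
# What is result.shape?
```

(2, 25)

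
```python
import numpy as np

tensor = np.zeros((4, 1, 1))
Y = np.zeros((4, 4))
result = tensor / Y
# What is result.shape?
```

(4, 4, 4)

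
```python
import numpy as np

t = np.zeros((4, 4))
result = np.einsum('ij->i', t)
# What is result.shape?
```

(4,)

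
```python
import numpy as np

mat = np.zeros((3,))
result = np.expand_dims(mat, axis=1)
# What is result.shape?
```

(3, 1)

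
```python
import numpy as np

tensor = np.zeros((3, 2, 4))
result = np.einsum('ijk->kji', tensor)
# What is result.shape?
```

(4, 2, 3)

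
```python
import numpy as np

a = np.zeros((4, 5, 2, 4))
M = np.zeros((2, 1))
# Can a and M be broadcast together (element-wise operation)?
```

Yes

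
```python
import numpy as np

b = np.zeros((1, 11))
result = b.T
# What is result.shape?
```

(11, 1)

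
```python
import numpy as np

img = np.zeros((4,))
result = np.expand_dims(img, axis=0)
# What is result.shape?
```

(1, 4)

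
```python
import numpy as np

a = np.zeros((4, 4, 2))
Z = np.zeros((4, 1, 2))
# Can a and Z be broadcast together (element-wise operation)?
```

Yes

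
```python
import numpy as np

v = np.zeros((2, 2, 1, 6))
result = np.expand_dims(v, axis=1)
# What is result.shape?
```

(2, 1, 2, 1, 6)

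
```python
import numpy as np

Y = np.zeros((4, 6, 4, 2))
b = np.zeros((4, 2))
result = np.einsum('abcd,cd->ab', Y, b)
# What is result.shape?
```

(4, 6)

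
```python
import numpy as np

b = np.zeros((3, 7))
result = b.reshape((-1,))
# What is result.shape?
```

(21,)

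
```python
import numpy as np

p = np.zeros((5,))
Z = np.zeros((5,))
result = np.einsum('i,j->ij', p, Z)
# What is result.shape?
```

(5, 5)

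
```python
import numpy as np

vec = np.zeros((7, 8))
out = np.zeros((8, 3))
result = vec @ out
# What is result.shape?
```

(7, 3)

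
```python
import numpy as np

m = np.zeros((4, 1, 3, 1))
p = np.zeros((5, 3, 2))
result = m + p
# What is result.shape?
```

(4, 5, 3, 2)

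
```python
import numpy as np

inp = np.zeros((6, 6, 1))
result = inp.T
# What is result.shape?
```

(1, 6, 6)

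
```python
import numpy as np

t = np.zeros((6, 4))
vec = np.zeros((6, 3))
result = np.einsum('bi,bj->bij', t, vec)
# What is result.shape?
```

(6, 4, 3)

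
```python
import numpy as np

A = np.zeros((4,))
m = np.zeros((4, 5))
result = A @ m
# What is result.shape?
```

(5,)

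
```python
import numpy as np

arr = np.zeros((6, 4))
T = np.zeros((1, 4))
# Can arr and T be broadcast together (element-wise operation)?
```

Yes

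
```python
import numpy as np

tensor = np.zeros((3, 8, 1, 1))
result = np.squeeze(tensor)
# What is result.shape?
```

(3, 8)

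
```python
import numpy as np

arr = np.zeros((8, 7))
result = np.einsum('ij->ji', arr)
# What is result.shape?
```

(7, 8)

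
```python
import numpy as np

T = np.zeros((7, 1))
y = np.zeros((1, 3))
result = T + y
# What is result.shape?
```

(7, 3)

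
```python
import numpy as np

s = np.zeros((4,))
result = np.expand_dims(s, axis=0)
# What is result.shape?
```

(1, 4)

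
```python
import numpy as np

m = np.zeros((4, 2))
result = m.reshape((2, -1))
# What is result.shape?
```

(2, 4)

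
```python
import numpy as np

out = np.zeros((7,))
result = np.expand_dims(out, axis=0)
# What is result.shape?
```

(1, 7)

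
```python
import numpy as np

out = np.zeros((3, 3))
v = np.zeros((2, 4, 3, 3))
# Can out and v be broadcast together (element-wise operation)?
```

Yes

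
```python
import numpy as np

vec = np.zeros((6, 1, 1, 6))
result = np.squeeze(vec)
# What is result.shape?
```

(6, 6)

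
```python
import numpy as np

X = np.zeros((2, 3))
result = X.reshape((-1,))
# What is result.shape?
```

(6,)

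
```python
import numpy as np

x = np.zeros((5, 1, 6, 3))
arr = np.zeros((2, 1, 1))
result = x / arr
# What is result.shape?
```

(5, 2, 6, 3)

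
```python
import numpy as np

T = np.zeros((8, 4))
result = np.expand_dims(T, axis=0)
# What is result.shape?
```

(1, 8, 4)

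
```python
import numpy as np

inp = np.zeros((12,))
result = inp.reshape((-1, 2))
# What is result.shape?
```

(6, 2)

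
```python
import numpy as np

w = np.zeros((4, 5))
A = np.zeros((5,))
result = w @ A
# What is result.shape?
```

(4,)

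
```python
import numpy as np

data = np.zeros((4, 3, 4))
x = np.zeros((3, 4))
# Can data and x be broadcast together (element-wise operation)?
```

Yes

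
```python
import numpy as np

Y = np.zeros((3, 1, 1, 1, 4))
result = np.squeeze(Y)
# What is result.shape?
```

(3, 4)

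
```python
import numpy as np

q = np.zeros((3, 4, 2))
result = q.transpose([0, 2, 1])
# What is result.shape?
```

(3, 2, 4)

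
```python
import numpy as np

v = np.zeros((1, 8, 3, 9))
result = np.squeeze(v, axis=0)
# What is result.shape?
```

(8, 3, 9)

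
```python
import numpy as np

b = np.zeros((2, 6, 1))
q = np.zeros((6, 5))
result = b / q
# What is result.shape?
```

(2, 6, 5)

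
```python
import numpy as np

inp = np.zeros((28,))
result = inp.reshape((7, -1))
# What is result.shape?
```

(7, 4)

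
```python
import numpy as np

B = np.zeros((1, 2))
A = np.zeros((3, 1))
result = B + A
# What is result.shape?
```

(3, 2)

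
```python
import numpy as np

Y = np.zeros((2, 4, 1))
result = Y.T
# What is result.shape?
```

(1, 4, 2)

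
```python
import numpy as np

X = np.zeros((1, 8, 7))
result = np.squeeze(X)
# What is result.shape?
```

(8, 7)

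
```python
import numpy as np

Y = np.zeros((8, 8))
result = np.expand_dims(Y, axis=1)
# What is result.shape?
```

(8, 1, 8)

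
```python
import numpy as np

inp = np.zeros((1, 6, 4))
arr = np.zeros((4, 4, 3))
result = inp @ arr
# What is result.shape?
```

(4, 6, 3)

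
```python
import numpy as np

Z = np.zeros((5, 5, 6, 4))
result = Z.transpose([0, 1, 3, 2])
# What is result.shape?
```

(5, 5, 4, 6)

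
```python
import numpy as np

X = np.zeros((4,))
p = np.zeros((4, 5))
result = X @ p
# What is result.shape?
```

(5,)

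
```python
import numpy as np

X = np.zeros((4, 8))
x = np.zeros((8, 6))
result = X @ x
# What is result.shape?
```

(4, 6)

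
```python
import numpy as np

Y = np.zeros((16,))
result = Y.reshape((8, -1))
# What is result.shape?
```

(8, 2)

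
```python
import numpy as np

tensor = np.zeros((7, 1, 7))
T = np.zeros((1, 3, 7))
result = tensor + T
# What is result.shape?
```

(7, 3, 7)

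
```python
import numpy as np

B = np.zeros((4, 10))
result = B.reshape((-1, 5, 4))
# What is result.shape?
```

(2, 5, 4)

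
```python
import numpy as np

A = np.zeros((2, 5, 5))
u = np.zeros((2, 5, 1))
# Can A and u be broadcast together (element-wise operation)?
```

Yes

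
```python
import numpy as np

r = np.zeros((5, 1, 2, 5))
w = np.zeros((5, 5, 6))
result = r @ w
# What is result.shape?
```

(5, 5, 2, 6)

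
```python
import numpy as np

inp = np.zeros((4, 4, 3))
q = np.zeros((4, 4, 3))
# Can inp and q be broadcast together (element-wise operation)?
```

Yes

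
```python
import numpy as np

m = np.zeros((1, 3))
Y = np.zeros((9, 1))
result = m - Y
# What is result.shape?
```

(9, 3)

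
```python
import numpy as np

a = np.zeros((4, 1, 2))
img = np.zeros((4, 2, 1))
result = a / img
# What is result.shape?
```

(4, 2, 2)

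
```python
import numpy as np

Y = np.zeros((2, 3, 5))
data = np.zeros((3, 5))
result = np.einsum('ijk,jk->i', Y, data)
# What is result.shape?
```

(2,)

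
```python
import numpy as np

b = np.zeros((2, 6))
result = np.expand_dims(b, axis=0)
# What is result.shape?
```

(1, 2, 6)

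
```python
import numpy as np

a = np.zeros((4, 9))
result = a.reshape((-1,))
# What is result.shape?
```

(36,)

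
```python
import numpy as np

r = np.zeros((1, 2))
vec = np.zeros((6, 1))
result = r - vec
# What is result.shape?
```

(6, 2)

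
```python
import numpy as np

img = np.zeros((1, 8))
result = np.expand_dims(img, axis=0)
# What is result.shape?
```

(1, 1, 8)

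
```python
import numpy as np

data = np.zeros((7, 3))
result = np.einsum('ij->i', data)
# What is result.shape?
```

(7,)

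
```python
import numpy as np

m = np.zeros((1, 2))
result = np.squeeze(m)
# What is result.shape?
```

(2,)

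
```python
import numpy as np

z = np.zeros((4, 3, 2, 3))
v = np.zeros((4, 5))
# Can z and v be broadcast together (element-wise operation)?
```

No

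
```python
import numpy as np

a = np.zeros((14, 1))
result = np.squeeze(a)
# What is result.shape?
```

(14,)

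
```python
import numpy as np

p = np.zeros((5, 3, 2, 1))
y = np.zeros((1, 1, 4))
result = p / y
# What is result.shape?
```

(5, 3, 2, 4)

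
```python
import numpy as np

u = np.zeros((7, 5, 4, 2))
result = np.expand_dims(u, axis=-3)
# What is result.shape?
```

(7, 5, 1, 4, 2)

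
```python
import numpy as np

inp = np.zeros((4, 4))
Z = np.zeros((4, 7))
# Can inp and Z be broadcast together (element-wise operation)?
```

No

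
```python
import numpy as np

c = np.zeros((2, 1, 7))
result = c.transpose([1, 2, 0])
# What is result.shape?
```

(1, 7, 2)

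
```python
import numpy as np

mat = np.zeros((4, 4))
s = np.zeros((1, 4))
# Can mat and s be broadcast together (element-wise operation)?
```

Yes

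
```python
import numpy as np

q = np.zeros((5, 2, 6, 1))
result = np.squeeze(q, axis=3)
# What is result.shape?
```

(5, 2, 6)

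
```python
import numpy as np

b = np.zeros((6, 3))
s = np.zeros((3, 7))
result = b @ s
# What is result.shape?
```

(6, 7)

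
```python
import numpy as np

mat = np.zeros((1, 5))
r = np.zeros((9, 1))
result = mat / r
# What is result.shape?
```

(9, 5)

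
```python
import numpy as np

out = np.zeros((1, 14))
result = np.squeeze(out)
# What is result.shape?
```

(14,)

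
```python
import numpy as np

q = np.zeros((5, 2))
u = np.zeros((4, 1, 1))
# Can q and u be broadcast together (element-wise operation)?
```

Yes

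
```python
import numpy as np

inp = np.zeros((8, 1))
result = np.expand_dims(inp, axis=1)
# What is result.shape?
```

(8, 1, 1)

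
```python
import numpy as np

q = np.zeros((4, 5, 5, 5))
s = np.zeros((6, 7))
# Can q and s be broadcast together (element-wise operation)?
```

No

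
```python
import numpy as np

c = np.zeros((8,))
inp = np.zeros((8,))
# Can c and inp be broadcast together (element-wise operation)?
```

Yes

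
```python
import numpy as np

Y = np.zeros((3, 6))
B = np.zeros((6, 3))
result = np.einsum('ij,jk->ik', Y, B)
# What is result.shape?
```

(3, 3)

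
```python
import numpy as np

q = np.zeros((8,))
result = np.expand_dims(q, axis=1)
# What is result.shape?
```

(8, 1)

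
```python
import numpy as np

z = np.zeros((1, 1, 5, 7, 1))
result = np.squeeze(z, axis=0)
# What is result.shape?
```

(1, 5, 7, 1)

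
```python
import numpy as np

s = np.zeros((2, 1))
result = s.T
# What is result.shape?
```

(1, 2)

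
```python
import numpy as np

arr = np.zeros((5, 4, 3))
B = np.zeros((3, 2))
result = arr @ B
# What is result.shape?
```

(5, 4, 2)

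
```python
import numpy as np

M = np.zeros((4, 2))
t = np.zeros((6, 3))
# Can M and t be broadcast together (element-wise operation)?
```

No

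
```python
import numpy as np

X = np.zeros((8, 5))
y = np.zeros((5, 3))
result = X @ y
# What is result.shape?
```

(8, 3)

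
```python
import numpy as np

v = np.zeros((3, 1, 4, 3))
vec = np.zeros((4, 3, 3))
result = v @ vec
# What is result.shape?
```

(3, 4, 4, 3)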